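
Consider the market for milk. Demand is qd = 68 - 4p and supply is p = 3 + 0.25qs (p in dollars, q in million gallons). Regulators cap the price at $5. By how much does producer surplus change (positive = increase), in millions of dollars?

-90

Rearranging supply gives qs = 4p - 12. Setting quantity demanded equal to quantity supplied, 68 - 4p = 4p - 12, gives p* = 10 and q* = 28.
The ceiling of 5 is below the equilibrium price 10, so it binds.
At p = 5: qd = 68 - 4·5 = 48 and qs = 4·5 - 12 = 8.
Producer surplus without the control is ½ · (10 - 3) · 28 = 98.
With the ceiling, producers sell 8 units at 5, so PS = ½ · (5 - 3) · 8 = 8.
Change in producer surplus = 8 - 98 = -90.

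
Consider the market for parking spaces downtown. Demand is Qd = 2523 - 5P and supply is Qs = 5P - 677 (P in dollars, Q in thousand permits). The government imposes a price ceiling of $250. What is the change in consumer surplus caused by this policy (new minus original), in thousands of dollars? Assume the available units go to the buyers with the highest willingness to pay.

27860

Equilibrium: 2523 - 5P = 5P - 677, so 3200 = 10P and P* = 320, Q* = 923.
The ceiling of 250 is below the equilibrium price 320, so it binds.
At P = 250: Qd = 2523 - 5·250 = 1273 and Qs = 5·250 - 677 = 573.
Consumer surplus without the control is ½ · (504.6 - 320) · 923 = 85192.9.
With the ceiling, 573 units are sold at 250 (assume they go to the highest-value buyers). The demand price at Q = 573 is 390, so CS = ½ · [(504.6 - 250) + (390 - 250)] · 573 = 113052.9.
Change in consumer surplus = 113052.9 - 85192.9 = 27860.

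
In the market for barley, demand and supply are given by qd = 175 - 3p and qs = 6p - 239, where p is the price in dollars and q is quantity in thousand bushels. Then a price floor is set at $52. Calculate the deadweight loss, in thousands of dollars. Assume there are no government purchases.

81

Setting quantity demanded equal to quantity supplied, 175 - 3p = 6p - 239, gives p* = 46 and q* = 37.
Because the floor (52) lies above the market-clearing price, it is binding.
At p = 52: qd = 175 - 3·52 = 19 and qs = 6·52 - 239 = 73.
Quantity traded falls to 19. At q = 19 the demand price is (175 - 19)/3 = 52 and the supply price is (239 + 19)/6 = 43.
Deadweight loss = ½ · (52 - 43) · (37 - 19) = ½ · 9 · 18 = 81.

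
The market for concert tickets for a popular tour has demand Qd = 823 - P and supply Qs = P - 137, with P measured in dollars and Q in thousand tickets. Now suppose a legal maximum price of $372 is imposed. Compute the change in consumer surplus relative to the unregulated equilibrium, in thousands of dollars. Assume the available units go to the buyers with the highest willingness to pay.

In a free market, 823 - P = P - 137 gives the equilibrium P* = 480, Q* = 343.
The ceiling of 372 is below the equilibrium price 480, so it binds.
At P = 372: Qd = 823 - 372 = 451 and Qs = 372 - 137 = 235.
Consumer surplus without the control is ½ · (823 - 480) · 343 = 58824.5.
With the ceiling, 235 units are sold at 372 (assume they go to the highest-value buyers). The demand price at Q = 235 is 588, so CS = ½ · [(823 - 372) + (588 - 372)] · 235 = 78372.5.
Change in consumer surplus = 78372.5 - 58824.5 = 19548.

19548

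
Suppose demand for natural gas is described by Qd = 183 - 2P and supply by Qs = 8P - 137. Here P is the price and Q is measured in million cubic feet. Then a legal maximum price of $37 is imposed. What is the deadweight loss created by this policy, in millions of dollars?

In a free market, 183 - 2P = 8P - 137 gives the equilibrium P* = 32, Q* = 119.
The ceiling of 37 is above the equilibrium price 32, so it is not binding; the market clears at P* = 32, Q* = 119.
Since the control does not bind, no trades are prevented and deadweight loss is zero.

0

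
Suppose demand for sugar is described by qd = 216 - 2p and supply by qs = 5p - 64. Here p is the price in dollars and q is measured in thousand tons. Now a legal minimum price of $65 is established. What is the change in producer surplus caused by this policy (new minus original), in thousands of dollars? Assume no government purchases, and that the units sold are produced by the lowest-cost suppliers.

Without the control the market clears where 216 - 2p = 5p - 64, i.e. p* = 40 and q* = 136.
The floor of 65 is above the equilibrium price 40, so it binds.
At p = 65: qd = 216 - 2·65 = 86 and qs = 5·65 - 64 = 261.
Producer surplus without the control is ½ · (40 - 12.8) · 136 = 1849.6.
With the floor, 86 units are sold at 65. The supply price at q = 86 is 30, so PS = ½ · [(65 - 12.8) + (65 - 30)] · 86 = 3749.6.
Change in producer surplus = 3749.6 - 1849.6 = 1900.

1900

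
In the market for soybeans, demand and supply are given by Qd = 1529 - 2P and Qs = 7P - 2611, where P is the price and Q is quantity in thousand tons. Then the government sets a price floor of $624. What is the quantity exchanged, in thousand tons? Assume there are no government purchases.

Equilibrium: 1529 - 2P = 7P - 2611, so 4140 = 9P and P* = 460, Q* = 609.
The floor of 624 is above the equilibrium price 460, so it binds.
At P = 624: Qd = 1529 - 2·624 = 281 and Qs = 7·624 - 2611 = 1757.
The quantity actually transacted is the short side, demand: 281.

281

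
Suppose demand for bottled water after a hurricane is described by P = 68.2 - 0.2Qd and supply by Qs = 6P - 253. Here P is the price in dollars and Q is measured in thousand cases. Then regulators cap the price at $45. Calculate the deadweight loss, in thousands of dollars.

534.6

Rearranging demand gives Qd = 341 - 5P. Setting quantity demanded equal to quantity supplied, 341 - 5P = 6P - 253, gives P* = 54 and Q* = 71.
Since 45 < 54, the ceiling is binding.
At P = 45: Qd = 341 - 5·45 = 116 and Qs = 6·45 - 253 = 17.
Quantity traded falls to 17. At Q = 17 the demand price is (341 - 17)/5 = 64.8 and the supply price is (253 + 17)/6 = 45.
Deadweight loss = ½ · (64.8 - 45) · (71 - 17) = ½ · 19.8 · 54 = 534.6.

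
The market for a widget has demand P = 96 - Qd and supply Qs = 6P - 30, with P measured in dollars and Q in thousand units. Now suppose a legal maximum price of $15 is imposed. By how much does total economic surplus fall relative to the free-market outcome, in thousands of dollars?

189

Rearranging demand gives Qd = 96 - P. Without the control the market clears where 96 - P = 6P - 30, i.e. P* = 18 and Q* = 78.
Since 15 < 18, the ceiling is binding.
At P = 15: Qd = 96 - 15 = 81 and Qs = 6·15 - 30 = 60.
Quantity traded falls to 60. At Q = 60 the demand price is 96 - 60 = 36 and the supply price is (30 + 60)/6 = 15.
Deadweight loss = ½ · (36 - 15) · (78 - 60) = ½ · 21 · 18 = 189.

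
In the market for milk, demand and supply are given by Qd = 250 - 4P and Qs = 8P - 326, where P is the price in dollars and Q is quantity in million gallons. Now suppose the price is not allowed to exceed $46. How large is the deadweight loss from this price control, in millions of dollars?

48

Setting quantity demanded equal to quantity supplied, 250 - 4P = 8P - 326, gives P* = 48 and Q* = 58.
Since 46 < 48, the ceiling is binding.
At P = 46: Qd = 250 - 4·46 = 66 and Qs = 8·46 - 326 = 42.
Quantity traded falls to 42. At Q = 42 the demand price is (250 - 42)/4 = 52 and the supply price is (326 + 42)/8 = 46.
Deadweight loss = ½ · (52 - 46) · (58 - 42) = ½ · 6 · 16 = 48.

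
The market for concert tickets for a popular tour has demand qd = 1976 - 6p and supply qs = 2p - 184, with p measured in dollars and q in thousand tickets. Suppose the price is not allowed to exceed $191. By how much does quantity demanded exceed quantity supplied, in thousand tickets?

Without the control the market clears where 1976 - 6p = 2p - 184, i.e. p* = 270 and q* = 356.
Because the ceiling (191) lies below the market-clearing price, it is binding.
At p = 191: qd = 1976 - 6·191 = 830 and qs = 2·191 - 184 = 198.
Shortage = qd - qs = 830 - 198 = 632.

632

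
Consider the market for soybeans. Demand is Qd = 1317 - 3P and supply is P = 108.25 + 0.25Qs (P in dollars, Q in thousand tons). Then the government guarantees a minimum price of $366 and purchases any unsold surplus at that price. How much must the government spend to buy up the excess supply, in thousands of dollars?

297192

Rearranging supply gives Qs = 4P - 433. Without the control the market clears where 1317 - 3P = 4P - 433, i.e. P* = 250 and Q* = 567.
The floor of 366 is above the equilibrium price 250, so it binds.
At P = 366: Qd = 1317 - 3·366 = 219 and Qs = 4·366 - 433 = 1031.
Surplus = Qs - Qd = 812.
Government expenditure = surplus × support price = 812 × 366 = 297192.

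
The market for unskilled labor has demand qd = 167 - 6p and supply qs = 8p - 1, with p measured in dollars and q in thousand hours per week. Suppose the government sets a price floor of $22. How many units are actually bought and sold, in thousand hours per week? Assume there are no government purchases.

Setting quantity demanded equal to quantity supplied, 167 - 6p = 8p - 1, gives p* = 12 and q* = 95.
Since 22 > 12, the floor is binding.
At p = 22: qd = 167 - 6·22 = 35 and qs = 8·22 - 1 = 175.
The quantity actually transacted is the short side, demand: 35.

35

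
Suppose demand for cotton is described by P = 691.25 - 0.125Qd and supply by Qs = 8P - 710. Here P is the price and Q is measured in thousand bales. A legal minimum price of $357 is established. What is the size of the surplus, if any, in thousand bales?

0

Rearranging demand gives Qd = 5530 - 8P. Setting quantity demanded equal to quantity supplied, 5530 - 8P = 8P - 710, gives P* = 390 and Q* = 2410.
Since 357 is below P* = 390, the floor does not bind and the free-market outcome prevails.
Since the control does not bind, there is no surplus.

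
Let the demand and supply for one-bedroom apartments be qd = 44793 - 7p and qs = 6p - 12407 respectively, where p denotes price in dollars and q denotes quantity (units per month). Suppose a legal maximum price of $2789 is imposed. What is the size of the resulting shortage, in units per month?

20943

Setting quantity demanded equal to quantity supplied, 44793 - 7p = 6p - 12407, gives p* = 4400 and q* = 13993.
Because the ceiling (2789) lies below the market-clearing price, it is binding.
At p = 2789: qd = 44793 - 7·2789 = 25270 and qs = 6·2789 - 12407 = 4327.
Shortage = qd - qs = 25270 - 4327 = 20943.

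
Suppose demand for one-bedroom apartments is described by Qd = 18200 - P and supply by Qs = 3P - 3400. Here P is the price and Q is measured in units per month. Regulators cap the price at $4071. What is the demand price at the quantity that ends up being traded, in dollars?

9387

Equilibrium: 18200 - P = 3P - 3400, so 21600 = 4P and P* = 5400, Q* = 12800.
Since 4071 < 5400, the ceiling is binding.
At P = 4071: Qd = 18200 - 4071 = 14129 and Qs = 3·4071 - 3400 = 8813.
Only 8813 units reach the market. On the demand curve, the marginal buyer's willingness to pay at Q = 8813 is (18200 - 8813) = 9387.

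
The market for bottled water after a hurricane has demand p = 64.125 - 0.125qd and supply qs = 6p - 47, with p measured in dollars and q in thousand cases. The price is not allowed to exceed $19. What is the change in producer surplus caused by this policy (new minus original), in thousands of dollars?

-2730

Rearranging demand gives qd = 513 - 8p. Setting quantity demanded equal to quantity supplied, 513 - 8p = 6p - 47, gives p* = 40 and q* = 193.
The ceiling of 19 is below the equilibrium price 40, so it binds.
At p = 19: qd = 513 - 8·19 = 361 and qs = 6·19 - 47 = 67.
Producer surplus without the control is ½ · (40 - 47/6) · 193 = 37249/12.
With the ceiling, producers sell 67 units at 19, so PS = ½ · (19 - 47/6) · 67 = 4489/12.
Change in producer surplus = 4489/12 - 37249/12 = -2730.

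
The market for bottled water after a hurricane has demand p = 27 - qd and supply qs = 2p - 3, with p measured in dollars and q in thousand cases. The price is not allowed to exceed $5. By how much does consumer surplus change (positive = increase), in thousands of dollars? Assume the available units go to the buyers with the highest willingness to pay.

-15

Rearranging demand gives qd = 27 - p. In a free market, 27 - p = 2p - 3 gives the equilibrium p* = 10, q* = 17.
The ceiling of 5 is below the equilibrium price 10, so it binds.
At p = 5: qd = 27 - 5 = 22 and qs = 2·5 - 3 = 7.
Consumer surplus without the control is ½ · (27 - 10) · 17 = 144.5.
With the ceiling, 7 units are sold at 5 (assume they go to the highest-value buyers). The demand price at q = 7 is 20, so CS = ½ · [(27 - 5) + (20 - 5)] · 7 = 129.5.
Change in consumer surplus = 129.5 - 144.5 = -15.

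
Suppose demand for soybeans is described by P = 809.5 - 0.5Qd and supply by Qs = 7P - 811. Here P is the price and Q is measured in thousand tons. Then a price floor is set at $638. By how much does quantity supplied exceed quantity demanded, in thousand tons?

Rearranging demand gives Qd = 1619 - 2P. Without the control the market clears where 1619 - 2P = 7P - 811, i.e. P* = 270 and Q* = 1079.
The floor of 638 is above the equilibrium price 270, so it binds.
At P = 638: Qd = 1619 - 2·638 = 343 and Qs = 7·638 - 811 = 3655.
Surplus = Qs - Qd = 3655 - 343 = 3312.

3312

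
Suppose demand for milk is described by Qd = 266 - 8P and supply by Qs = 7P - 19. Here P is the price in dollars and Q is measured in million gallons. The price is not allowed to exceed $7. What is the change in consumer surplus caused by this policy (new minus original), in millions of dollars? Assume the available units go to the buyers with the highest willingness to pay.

Without the control the market clears where 266 - 8P = 7P - 19, i.e. P* = 19 and Q* = 114.
The ceiling of 7 is below the equilibrium price 19, so it binds.
At P = 7: Qd = 266 - 8·7 = 210 and Qs = 7·7 - 19 = 30.
Consumer surplus without the control is ½ · (33.25 - 19) · 114 = 812.25.
With the ceiling, 30 units are sold at 7 (assume they go to the highest-value buyers). The demand price at Q = 30 is 29.5, so CS = ½ · [(33.25 - 7) + (29.5 - 7)] · 30 = 731.25.
Change in consumer surplus = 731.25 - 812.25 = -81.

-81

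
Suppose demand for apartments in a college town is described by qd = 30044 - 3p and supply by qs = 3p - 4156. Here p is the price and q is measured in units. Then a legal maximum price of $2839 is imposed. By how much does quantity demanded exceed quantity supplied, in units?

17166

In a free market, 30044 - 3p = 3p - 4156 gives the equilibrium p* = 5700, q* = 12944.
The ceiling of 2839 is below the equilibrium price 5700, so it binds.
At p = 2839: qd = 30044 - 3·2839 = 21527 and qs = 3·2839 - 4156 = 4361.
Shortage = qd - qs = 21527 - 4361 = 17166.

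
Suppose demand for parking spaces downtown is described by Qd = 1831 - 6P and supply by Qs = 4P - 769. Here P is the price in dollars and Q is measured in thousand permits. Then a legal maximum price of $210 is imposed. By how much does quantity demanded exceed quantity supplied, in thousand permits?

Without the control the market clears where 1831 - 6P = 4P - 769, i.e. P* = 260 and Q* = 271.
The ceiling of 210 is below the equilibrium price 260, so it binds.
At P = 210: Qd = 1831 - 6·210 = 571 and Qs = 4·210 - 769 = 71.
Shortage = Qd - Qs = 571 - 71 = 500.

500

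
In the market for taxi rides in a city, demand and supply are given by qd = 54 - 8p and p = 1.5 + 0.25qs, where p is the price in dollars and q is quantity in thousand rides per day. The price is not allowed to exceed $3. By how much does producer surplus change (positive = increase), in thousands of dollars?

-20

Rearranging supply gives qs = 4p - 6. Equilibrium: 54 - 8p = 4p - 6, so 60 = 12p and p* = 5, q* = 14.
Since 3 < 5, the ceiling is binding.
At p = 3: qd = 54 - 8·3 = 30 and qs = 4·3 - 6 = 6.
Producer surplus without the control is ½ · (5 - 1.5) · 14 = 24.5.
With the ceiling, producers sell 6 units at 3, so PS = ½ · (3 - 1.5) · 6 = 4.5.
Change in producer surplus = 4.5 - 24.5 = -20.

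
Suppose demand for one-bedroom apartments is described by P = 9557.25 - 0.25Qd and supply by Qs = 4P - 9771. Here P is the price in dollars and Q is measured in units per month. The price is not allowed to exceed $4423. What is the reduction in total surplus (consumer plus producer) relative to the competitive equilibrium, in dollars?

9947716

Rearranging demand gives Qd = 38229 - 4P. Without the control the market clears where 38229 - 4P = 4P - 9771, i.e. P* = 6000 and Q* = 14229.
Since 4423 < 6000, the ceiling is binding.
At P = 4423: Qd = 38229 - 4·4423 = 20537 and Qs = 4·4423 - 9771 = 7921.
Quantity traded falls to 7921. At Q = 7921 the demand price is (38229 - 7921)/4 = 7577 and the supply price is (9771 + 7921)/4 = 4423.
Deadweight loss = ½ · (7577 - 4423) · (14229 - 7921) = ½ · 3154 · 6308 = 9947716.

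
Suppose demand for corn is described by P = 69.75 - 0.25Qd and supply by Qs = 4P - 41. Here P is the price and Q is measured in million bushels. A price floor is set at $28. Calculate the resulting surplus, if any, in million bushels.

0

Rearranging demand gives Qd = 279 - 4P. In a free market, 279 - 4P = 4P - 41 gives the equilibrium P* = 40, Q* = 119.
The floor of 28 is below the equilibrium price 40, so it is not binding; the market clears at P* = 40, Q* = 119.
Since the control does not bind, there is no surplus.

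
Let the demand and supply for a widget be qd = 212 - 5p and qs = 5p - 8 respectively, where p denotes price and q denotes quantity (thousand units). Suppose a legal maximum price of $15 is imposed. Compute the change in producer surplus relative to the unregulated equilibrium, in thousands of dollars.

Without the control the market clears where 212 - 5p = 5p - 8, i.e. p* = 22 and q* = 102.
Since 15 < 22, the ceiling is binding.
At p = 15: qd = 212 - 5·15 = 137 and qs = 5·15 - 8 = 67.
Producer surplus without the control is ½ · (22 - 1.6) · 102 = 1040.4.
With the ceiling, producers sell 67 units at 15, so PS = ½ · (15 - 1.6) · 67 = 448.9.
Change in producer surplus = 448.9 - 1040.4 = -591.5.

-591.5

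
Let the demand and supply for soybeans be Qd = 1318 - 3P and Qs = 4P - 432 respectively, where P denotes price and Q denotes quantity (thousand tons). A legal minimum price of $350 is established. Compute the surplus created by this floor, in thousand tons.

700

Equilibrium: 1318 - 3P = 4P - 432, so 1750 = 7P and P* = 250, Q* = 568.
The floor of 350 is above the equilibrium price 250, so it binds.
At P = 350: Qd = 1318 - 3·350 = 268 and Qs = 4·350 - 432 = 968.
Surplus = Qs - Qd = 968 - 268 = 700.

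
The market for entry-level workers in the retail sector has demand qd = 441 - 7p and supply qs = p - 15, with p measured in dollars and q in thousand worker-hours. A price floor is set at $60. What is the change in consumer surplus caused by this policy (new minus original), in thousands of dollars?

-94.5

Without the control the market clears where 441 - 7p = p - 15, i.e. p* = 57 and q* = 42.
Because the floor (60) lies above the market-clearing price, it is binding.
At p = 60: qd = 441 - 7·60 = 21 and qs = 60 - 15 = 45.
Consumer surplus without the control is ½ · (63 - 57) · 42 = 126.
With the floor, consumers buy 21 units at 60, so CS = ½ · (63 - 60) · 21 = 31.5.
Change in consumer surplus = 31.5 - 126 = -94.5.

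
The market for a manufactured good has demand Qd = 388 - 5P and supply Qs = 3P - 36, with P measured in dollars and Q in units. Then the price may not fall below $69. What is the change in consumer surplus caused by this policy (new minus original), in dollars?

Setting quantity demanded equal to quantity supplied, 388 - 5P = 3P - 36, gives P* = 53 and Q* = 123.
Since 69 > 53, the floor is binding.
At P = 69: Qd = 388 - 5·69 = 43 and Qs = 3·69 - 36 = 171.
Consumer surplus without the control is ½ · (77.6 - 53) · 123 = 1512.9.
With the floor, consumers buy 43 units at 69, so CS = ½ · (77.6 - 69) · 43 = 184.9.
Change in consumer surplus = 184.9 - 1512.9 = -1328.

-1328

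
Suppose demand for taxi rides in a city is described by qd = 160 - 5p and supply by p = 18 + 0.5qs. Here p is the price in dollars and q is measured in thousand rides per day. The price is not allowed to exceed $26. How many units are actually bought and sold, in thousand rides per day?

16

Rearranging supply gives qs = 2p - 36. Setting quantity demanded equal to quantity supplied, 160 - 5p = 2p - 36, gives p* = 28 and q* = 20.
Since 26 < 28, the ceiling is binding.
At p = 26: qd = 160 - 5·26 = 30 and qs = 2·26 - 36 = 16.
The quantity actually transacted is the short side, supply: 16.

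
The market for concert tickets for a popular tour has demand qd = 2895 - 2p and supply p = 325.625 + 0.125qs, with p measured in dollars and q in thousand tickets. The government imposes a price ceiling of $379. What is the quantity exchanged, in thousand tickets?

Rearranging supply gives qs = 8p - 2605. In a free market, 2895 - 2p = 8p - 2605 gives the equilibrium p* = 550, q* = 1795.
Since 379 < 550, the ceiling is binding.
At p = 379: qd = 2895 - 2·379 = 2137 and qs = 8·379 - 2605 = 427.
The quantity actually transacted is the short side, supply: 427.

427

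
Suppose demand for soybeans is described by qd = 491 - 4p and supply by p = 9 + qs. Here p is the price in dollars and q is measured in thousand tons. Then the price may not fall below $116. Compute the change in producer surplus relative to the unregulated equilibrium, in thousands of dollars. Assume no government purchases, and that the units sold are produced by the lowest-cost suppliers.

Rearranging supply gives qs = p - 9. Equilibrium: 491 - 4p = p - 9, so 500 = 5p and p* = 100, q* = 91.
The floor of 116 is above the equilibrium price 100, so it binds.
At p = 116: qd = 491 - 4·116 = 27 and qs = 116 - 9 = 107.
Producer surplus without the control is ½ · (100 - 9) · 91 = 4140.5.
With the floor, 27 units are sold at 116. The supply price at q = 27 is 36, so PS = ½ · [(116 - 9) + (116 - 36)] · 27 = 2524.5.
Change in producer surplus = 2524.5 - 4140.5 = -1616.

-1616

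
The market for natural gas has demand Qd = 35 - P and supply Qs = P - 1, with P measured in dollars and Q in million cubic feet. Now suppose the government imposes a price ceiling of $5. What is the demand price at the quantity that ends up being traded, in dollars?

31

Equilibrium: 35 - P = P - 1, so 36 = 2P and P* = 18, Q* = 17.
Since 5 < 18, the ceiling is binding.
At P = 5: Qd = 35 - 5 = 30 and Qs = 5 - 1 = 4.
Only 4 units reach the market. On the demand curve, the marginal buyer's willingness to pay at Q = 4 is (35 - 4) = 31.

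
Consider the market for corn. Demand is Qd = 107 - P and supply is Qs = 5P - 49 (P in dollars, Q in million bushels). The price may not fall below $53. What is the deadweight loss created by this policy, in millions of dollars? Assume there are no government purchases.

Setting quantity demanded equal to quantity supplied, 107 - P = 5P - 49, gives P* = 26 and Q* = 81.
Because the floor (53) lies above the market-clearing price, it is binding.
At P = 53: Qd = 107 - 53 = 54 and Qs = 5·53 - 49 = 216.
Quantity traded falls to 54. At Q = 54 the demand price is 107 - 54 = 53 and the supply price is (49 + 54)/5 = 20.6.
Deadweight loss = ½ · (53 - 20.6) · (81 - 54) = ½ · 32.4 · 27 = 437.4.

437.4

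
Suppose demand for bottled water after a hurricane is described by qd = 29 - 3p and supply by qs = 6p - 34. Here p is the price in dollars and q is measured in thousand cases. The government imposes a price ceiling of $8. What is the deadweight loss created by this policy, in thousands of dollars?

In a free market, 29 - 3p = 6p - 34 gives the equilibrium p* = 7, q* = 8.
The ceiling of 8 is above the equilibrium price 7, so it is not binding; the market clears at p* = 7, q* = 8.
Since the control does not bind, no trades are prevented and deadweight loss is zero.

0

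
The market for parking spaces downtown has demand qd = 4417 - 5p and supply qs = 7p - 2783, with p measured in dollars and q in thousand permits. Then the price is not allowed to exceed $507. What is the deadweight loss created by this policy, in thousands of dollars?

72651.6

Equilibrium: 4417 - 5p = 7p - 2783, so 7200 = 12p and p* = 600, q* = 1417.
Since 507 < 600, the ceiling is binding.
At p = 507: qd = 4417 - 5·507 = 1882 and qs = 7·507 - 2783 = 766.
Quantity traded falls to 766. At q = 766 the demand price is (4417 - 766)/5 = 730.2 and the supply price is (2783 + 766)/7 = 507.
Deadweight loss = ½ · (730.2 - 507) · (1417 - 766) = ½ · 223.2 · 651 = 72651.6.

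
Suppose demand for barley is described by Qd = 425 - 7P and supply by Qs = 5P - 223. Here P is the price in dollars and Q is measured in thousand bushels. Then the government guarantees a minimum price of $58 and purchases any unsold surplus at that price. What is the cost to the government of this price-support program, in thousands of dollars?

Setting quantity demanded equal to quantity supplied, 425 - 7P = 5P - 223, gives P* = 54 and Q* = 47.
The floor of 58 is above the equilibrium price 54, so it binds.
At P = 58: Qd = 425 - 7·58 = 19 and Qs = 5·58 - 223 = 67.
Surplus = Qs - Qd = 48.
Government expenditure = surplus × support price = 48 × 58 = 2784.

2784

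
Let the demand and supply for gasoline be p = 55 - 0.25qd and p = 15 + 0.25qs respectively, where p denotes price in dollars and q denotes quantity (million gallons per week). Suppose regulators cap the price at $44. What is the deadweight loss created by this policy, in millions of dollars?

0

Rearranging demand gives qd = 220 - 4p; rearranging supply gives qs = 4p - 60. In a free market, 220 - 4p = 4p - 60 gives the equilibrium p* = 35, q* = 80.
The ceiling of 44 is above the equilibrium price 35, so it is not binding; the market clears at p* = 35, q* = 80.
Since the control does not bind, no trades are prevented and deadweight loss is zero.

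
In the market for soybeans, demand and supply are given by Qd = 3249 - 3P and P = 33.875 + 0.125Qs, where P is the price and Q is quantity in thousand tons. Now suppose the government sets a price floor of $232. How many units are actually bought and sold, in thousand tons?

Rearranging supply gives Qs = 8P - 271. Setting quantity demanded equal to quantity supplied, 3249 - 3P = 8P - 271, gives P* = 320 and Q* = 2289.
Since 232 is below P* = 320, the floor does not bind and the free-market outcome prevails.

2289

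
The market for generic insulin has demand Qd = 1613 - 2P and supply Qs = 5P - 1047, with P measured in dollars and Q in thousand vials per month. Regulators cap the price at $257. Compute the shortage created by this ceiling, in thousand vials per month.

861

In a free market, 1613 - 2P = 5P - 1047 gives the equilibrium P* = 380, Q* = 853.
Because the ceiling (257) lies below the market-clearing price, it is binding.
At P = 257: Qd = 1613 - 2·257 = 1099 and Qs = 5·257 - 1047 = 238.
Shortage = Qd - Qs = 1099 - 238 = 861.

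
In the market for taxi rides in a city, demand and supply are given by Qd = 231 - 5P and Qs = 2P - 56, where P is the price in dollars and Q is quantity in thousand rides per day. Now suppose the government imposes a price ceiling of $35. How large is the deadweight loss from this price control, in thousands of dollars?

Setting quantity demanded equal to quantity supplied, 231 - 5P = 2P - 56, gives P* = 41 and Q* = 26.
The ceiling of 35 is below the equilibrium price 41, so it binds.
At P = 35: Qd = 231 - 5·35 = 56 and Qs = 2·35 - 56 = 14.
Quantity traded falls to 14. At Q = 14 the demand price is (231 - 14)/5 = 43.4 and the supply price is (56 + 14)/2 = 35.
Deadweight loss = ½ · (43.4 - 35) · (26 - 14) = ½ · 8.4 · 12 = 50.4.

50.4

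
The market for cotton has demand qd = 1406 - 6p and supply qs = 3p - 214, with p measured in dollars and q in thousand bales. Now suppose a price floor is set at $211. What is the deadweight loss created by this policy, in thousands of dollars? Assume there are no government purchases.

8649

In a free market, 1406 - 6p = 3p - 214 gives the equilibrium p* = 180, q* = 326.
Since 211 > 180, the floor is binding.
At p = 211: qd = 1406 - 6·211 = 140 and qs = 3·211 - 214 = 419.
Quantity traded falls to 140. At q = 140 the demand price is (1406 - 140)/6 = 211 and the supply price is (214 + 140)/3 = 118.
Deadweight loss = ½ · (211 - 118) · (326 - 140) = ½ · 93 · 186 = 8649.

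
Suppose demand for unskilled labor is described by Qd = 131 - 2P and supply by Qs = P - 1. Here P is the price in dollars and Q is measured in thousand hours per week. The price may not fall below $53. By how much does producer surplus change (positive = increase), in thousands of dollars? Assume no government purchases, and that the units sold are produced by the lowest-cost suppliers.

Without the control the market clears where 131 - 2P = P - 1, i.e. P* = 44 and Q* = 43.
Because the floor (53) lies above the market-clearing price, it is binding.
At P = 53: Qd = 131 - 2·53 = 25 and Qs = 53 - 1 = 52.
Producer surplus without the control is ½ · (44 - 1) · 43 = 924.5.
With the floor, 25 units are sold at 53. The supply price at Q = 25 is 26, so PS = ½ · [(53 - 1) + (53 - 26)] · 25 = 987.5.
Change in producer surplus = 987.5 - 924.5 = 63.

63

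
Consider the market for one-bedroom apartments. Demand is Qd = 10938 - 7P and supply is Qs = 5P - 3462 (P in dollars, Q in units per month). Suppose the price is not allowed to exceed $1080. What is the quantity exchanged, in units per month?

In a free market, 10938 - 7P = 5P - 3462 gives the equilibrium P* = 1200, Q* = 2538.
The ceiling of 1080 is below the equilibrium price 1200, so it binds.
At P = 1080: Qd = 10938 - 7·1080 = 3378 and Qs = 5·1080 - 3462 = 1938.
The quantity actually transacted is the short side, supply: 1938.

1938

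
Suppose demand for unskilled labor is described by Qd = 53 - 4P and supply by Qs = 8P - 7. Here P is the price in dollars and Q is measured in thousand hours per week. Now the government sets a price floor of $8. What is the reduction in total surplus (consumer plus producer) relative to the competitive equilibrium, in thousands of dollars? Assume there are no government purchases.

27

Equilibrium: 53 - 4P = 8P - 7, so 60 = 12P and P* = 5, Q* = 33.
Since 8 > 5, the floor is binding.
At P = 8: Qd = 53 - 4·8 = 21 and Qs = 8·8 - 7 = 57.
Quantity traded falls to 21. At Q = 21 the demand price is (53 - 21)/4 = 8 and the supply price is (7 + 21)/8 = 3.5.
Deadweight loss = ½ · (8 - 3.5) · (33 - 21) = ½ · 4.5 · 12 = 27.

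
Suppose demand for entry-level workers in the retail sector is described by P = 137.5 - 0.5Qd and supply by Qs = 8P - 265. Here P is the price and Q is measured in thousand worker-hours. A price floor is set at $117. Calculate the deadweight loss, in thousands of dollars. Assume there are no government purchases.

4961.25

Rearranging demand gives Qd = 275 - 2P. Setting quantity demanded equal to quantity supplied, 275 - 2P = 8P - 265, gives P* = 54 and Q* = 167.
The floor of 117 is above the equilibrium price 54, so it binds.
At P = 117: Qd = 275 - 2·117 = 41 and Qs = 8·117 - 265 = 671.
Quantity traded falls to 41. At Q = 41 the demand price is (275 - 41)/2 = 117 and the supply price is (265 + 41)/8 = 38.25.
Deadweight loss = ½ · (117 - 38.25) · (167 - 41) = ½ · 78.75 · 126 = 4961.25.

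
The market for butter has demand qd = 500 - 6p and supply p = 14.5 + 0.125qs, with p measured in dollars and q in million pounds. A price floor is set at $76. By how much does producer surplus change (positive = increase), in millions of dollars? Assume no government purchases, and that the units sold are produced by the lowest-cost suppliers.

Rearranging supply gives qs = 8p - 116. Equilibrium: 500 - 6p = 8p - 116, so 616 = 14p and p* = 44, q* = 236.
Because the floor (76) lies above the market-clearing price, it is binding.
At p = 76: qd = 500 - 6·76 = 44 and qs = 8·76 - 116 = 492.
Producer surplus without the control is ½ · (44 - 14.5) · 236 = 3481.
With the floor, 44 units are sold at 76. The supply price at q = 44 is 20, so PS = ½ · [(76 - 14.5) + (76 - 20)] · 44 = 2585.
Change in producer surplus = 2585 - 3481 = -896.

-896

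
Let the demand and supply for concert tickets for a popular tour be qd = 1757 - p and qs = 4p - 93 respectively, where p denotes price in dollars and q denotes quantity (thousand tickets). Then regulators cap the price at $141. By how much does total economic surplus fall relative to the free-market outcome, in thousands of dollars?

524410

Equilibrium: 1757 - p = 4p - 93, so 1850 = 5p and p* = 370, q* = 1387.
Because the ceiling (141) lies below the market-clearing price, it is binding.
At p = 141: qd = 1757 - 141 = 1616 and qs = 4·141 - 93 = 471.
Quantity traded falls to 471. At q = 471 the demand price is 1757 - 471 = 1286 and the supply price is (93 + 471)/4 = 141.
Deadweight loss = ½ · (1286 - 141) · (1387 - 471) = ½ · 1145 · 916 = 524410.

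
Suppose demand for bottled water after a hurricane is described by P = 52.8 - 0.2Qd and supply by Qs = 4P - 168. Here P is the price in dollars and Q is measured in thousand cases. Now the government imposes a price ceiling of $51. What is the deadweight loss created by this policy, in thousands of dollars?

0

Rearranging demand gives Qd = 264 - 5P. In a free market, 264 - 5P = 4P - 168 gives the equilibrium P* = 48, Q* = 24.
Since 51 is above P* = 48, the ceiling does not bind and the free-market outcome prevails.
Since the control does not bind, no trades are prevented and deadweight loss is zero.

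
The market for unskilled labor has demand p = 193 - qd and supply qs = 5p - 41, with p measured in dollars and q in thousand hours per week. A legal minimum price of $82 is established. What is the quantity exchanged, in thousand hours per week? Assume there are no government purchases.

111

Rearranging demand gives qd = 193 - p. Equilibrium: 193 - p = 5p - 41, so 234 = 6p and p* = 39, q* = 154.
Since 82 > 39, the floor is binding.
At p = 82: qd = 193 - 82 = 111 and qs = 5·82 - 41 = 369.
The quantity actually transacted is the short side, demand: 111.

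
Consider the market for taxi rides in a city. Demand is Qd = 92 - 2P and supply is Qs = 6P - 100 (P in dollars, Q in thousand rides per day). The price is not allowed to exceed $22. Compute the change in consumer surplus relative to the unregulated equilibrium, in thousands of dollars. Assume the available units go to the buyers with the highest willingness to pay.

Equilibrium: 92 - 2P = 6P - 100, so 192 = 8P and P* = 24, Q* = 44.
Since 22 < 24, the ceiling is binding.
At P = 22: Qd = 92 - 2·22 = 48 and Qs = 6·22 - 100 = 32.
Consumer surplus without the control is ½ · (46 - 24) · 44 = 484.
With the ceiling, 32 units are sold at 22 (assume they go to the highest-value buyers). The demand price at Q = 32 is 30, so CS = ½ · [(46 - 22) + (30 - 22)] · 32 = 512.
Change in consumer surplus = 512 - 484 = 28.

28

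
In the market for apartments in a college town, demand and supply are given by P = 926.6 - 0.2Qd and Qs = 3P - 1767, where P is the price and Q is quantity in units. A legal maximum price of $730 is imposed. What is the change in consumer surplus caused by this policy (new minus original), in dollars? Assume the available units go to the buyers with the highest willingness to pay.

25200

Rearranging demand gives Qd = 4633 - 5P. Equilibrium: 4633 - 5P = 3P - 1767, so 6400 = 8P and P* = 800, Q* = 633.
Because the ceiling (730) lies below the market-clearing price, it is binding.
At P = 730: Qd = 4633 - 5·730 = 983 and Qs = 3·730 - 1767 = 423.
Consumer surplus without the control is ½ · (926.6 - 800) · 633 = 40068.9.
With the ceiling, 423 units are sold at 730 (assume they go to the highest-value buyers). The demand price at Q = 423 is 842, so CS = ½ · [(926.6 - 730) + (842 - 730)] · 423 = 65268.9.
Change in consumer surplus = 65268.9 - 40068.9 = 25200.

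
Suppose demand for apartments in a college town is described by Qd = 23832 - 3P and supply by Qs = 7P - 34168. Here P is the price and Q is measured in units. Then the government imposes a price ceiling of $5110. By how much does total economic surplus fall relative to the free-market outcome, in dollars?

In a free market, 23832 - 3P = 7P - 34168 gives the equilibrium P* = 5800, Q* = 6432.
Since 5110 < 5800, the ceiling is binding.
At P = 5110: Qd = 23832 - 3·5110 = 8502 and Qs = 7·5110 - 34168 = 1602.
Quantity traded falls to 1602. At Q = 1602 the demand price is (23832 - 1602)/3 = 7410 and the supply price is (34168 + 1602)/7 = 5110.
Deadweight loss = ½ · (7410 - 5110) · (6432 - 1602) = ½ · 2300 · 4830 = 5554500.

5554500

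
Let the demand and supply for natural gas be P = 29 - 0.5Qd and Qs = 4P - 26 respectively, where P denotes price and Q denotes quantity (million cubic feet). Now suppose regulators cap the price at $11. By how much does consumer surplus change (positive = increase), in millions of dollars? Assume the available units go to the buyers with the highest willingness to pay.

Rearranging demand gives Qd = 58 - 2P. Without the control the market clears where 58 - 2P = 4P - 26, i.e. P* = 14 and Q* = 30.
The ceiling of 11 is below the equilibrium price 14, so it binds.
At P = 11: Qd = 58 - 2·11 = 36 and Qs = 4·11 - 26 = 18.
Consumer surplus without the control is ½ · (29 - 14) · 30 = 225.
With the ceiling, 18 units are sold at 11 (assume they go to the highest-value buyers). The demand price at Q = 18 is 20, so CS = ½ · [(29 - 11) + (20 - 11)] · 18 = 243.
Change in consumer surplus = 243 - 225 = 18.

18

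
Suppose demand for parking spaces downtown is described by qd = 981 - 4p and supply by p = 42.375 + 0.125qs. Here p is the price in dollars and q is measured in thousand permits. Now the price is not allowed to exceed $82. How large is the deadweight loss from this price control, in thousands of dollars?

Rearranging supply gives qs = 8p - 339. Setting quantity demanded equal to quantity supplied, 981 - 4p = 8p - 339, gives p* = 110 and q* = 541.
Since 82 < 110, the ceiling is binding.
At p = 82: qd = 981 - 4·82 = 653 and qs = 8·82 - 339 = 317.
Quantity traded falls to 317. At q = 317 the demand price is (981 - 317)/4 = 166 and the supply price is (339 + 317)/8 = 82.
Deadweight loss = ½ · (166 - 82) · (541 - 317) = ½ · 84 · 224 = 9408.

9408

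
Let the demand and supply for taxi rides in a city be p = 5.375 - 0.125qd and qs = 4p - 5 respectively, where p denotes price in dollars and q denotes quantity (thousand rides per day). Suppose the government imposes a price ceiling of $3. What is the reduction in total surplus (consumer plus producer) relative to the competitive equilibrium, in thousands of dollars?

Rearranging demand gives qd = 43 - 8p. Setting quantity demanded equal to quantity supplied, 43 - 8p = 4p - 5, gives p* = 4 and q* = 11.
Since 3 < 4, the ceiling is binding.
At p = 3: qd = 43 - 8·3 = 19 and qs = 4·3 - 5 = 7.
Quantity traded falls to 7. At q = 7 the demand price is (43 - 7)/8 = 4.5 and the supply price is (5 + 7)/4 = 3.
Deadweight loss = ½ · (4.5 - 3) · (11 - 7) = ½ · 1.5 · 4 = 3.

3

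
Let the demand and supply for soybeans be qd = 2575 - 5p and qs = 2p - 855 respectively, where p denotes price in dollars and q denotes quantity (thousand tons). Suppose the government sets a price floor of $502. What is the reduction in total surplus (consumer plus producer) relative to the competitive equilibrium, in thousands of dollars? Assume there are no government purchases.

Without the control the market clears where 2575 - 5p = 2p - 855, i.e. p* = 490 and q* = 125.
The floor of 502 is above the equilibrium price 490, so it binds.
At p = 502: qd = 2575 - 5·502 = 65 and qs = 2·502 - 855 = 149.
Quantity traded falls to 65. At q = 65 the demand price is (2575 - 65)/5 = 502 and the supply price is (855 + 65)/2 = 460.
Deadweight loss = ½ · (502 - 460) · (125 - 65) = ½ · 42 · 60 = 1260.

1260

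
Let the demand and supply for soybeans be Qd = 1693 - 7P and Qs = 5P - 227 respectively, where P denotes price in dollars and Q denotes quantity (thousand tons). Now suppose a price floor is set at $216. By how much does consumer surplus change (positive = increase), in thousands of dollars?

-21112

In a free market, 1693 - 7P = 5P - 227 gives the equilibrium P* = 160, Q* = 573.
Because the floor (216) lies above the market-clearing price, it is binding.
At P = 216: Qd = 1693 - 7·216 = 181 and Qs = 5·216 - 227 = 853.
Consumer surplus without the control is ½ · (1693/7 - 160) · 573 = 328329/14.
With the floor, consumers buy 181 units at 216, so CS = ½ · (1693/7 - 216) · 181 = 32761/14.
Change in consumer surplus = 32761/14 - 328329/14 = -21112.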